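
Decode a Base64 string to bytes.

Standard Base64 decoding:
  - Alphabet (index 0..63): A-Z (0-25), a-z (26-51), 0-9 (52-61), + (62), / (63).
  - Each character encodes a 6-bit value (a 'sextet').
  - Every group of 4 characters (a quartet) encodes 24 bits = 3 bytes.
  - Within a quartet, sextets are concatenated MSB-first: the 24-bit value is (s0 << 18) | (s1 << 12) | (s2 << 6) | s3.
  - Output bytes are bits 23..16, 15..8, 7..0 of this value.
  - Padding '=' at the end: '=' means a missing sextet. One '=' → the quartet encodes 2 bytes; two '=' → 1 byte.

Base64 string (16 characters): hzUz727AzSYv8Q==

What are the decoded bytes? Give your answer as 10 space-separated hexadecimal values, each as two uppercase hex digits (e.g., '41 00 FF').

Answer: 87 35 33 EF 6E C0 CD 26 2F F1

Derivation:
After char 0 ('h'=33): chars_in_quartet=1 acc=0x21 bytes_emitted=0
After char 1 ('z'=51): chars_in_quartet=2 acc=0x873 bytes_emitted=0
After char 2 ('U'=20): chars_in_quartet=3 acc=0x21CD4 bytes_emitted=0
After char 3 ('z'=51): chars_in_quartet=4 acc=0x873533 -> emit 87 35 33, reset; bytes_emitted=3
After char 4 ('7'=59): chars_in_quartet=1 acc=0x3B bytes_emitted=3
After char 5 ('2'=54): chars_in_quartet=2 acc=0xEF6 bytes_emitted=3
After char 6 ('7'=59): chars_in_quartet=3 acc=0x3BDBB bytes_emitted=3
After char 7 ('A'=0): chars_in_quartet=4 acc=0xEF6EC0 -> emit EF 6E C0, reset; bytes_emitted=6
After char 8 ('z'=51): chars_in_quartet=1 acc=0x33 bytes_emitted=6
After char 9 ('S'=18): chars_in_quartet=2 acc=0xCD2 bytes_emitted=6
After char 10 ('Y'=24): chars_in_quartet=3 acc=0x33498 bytes_emitted=6
After char 11 ('v'=47): chars_in_quartet=4 acc=0xCD262F -> emit CD 26 2F, reset; bytes_emitted=9
After char 12 ('8'=60): chars_in_quartet=1 acc=0x3C bytes_emitted=9
After char 13 ('Q'=16): chars_in_quartet=2 acc=0xF10 bytes_emitted=9
Padding '==': partial quartet acc=0xF10 -> emit F1; bytes_emitted=10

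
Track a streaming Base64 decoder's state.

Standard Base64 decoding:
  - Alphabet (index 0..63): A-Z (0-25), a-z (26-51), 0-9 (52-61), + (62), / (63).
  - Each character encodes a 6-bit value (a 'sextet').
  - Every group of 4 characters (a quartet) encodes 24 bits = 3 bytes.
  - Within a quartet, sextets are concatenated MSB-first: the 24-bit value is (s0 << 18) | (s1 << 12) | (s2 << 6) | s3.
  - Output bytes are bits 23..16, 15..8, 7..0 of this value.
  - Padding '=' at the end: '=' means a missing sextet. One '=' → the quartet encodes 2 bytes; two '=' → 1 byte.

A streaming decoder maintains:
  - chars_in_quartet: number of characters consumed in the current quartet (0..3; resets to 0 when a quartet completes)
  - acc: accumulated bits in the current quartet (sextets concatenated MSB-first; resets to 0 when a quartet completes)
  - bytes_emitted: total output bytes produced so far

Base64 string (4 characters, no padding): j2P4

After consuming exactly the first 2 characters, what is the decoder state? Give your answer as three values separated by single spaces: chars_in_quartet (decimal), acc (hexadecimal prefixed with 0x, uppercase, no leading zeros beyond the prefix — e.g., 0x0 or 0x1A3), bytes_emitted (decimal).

Answer: 2 0x8F6 0

Derivation:
After char 0 ('j'=35): chars_in_quartet=1 acc=0x23 bytes_emitted=0
After char 1 ('2'=54): chars_in_quartet=2 acc=0x8F6 bytes_emitted=0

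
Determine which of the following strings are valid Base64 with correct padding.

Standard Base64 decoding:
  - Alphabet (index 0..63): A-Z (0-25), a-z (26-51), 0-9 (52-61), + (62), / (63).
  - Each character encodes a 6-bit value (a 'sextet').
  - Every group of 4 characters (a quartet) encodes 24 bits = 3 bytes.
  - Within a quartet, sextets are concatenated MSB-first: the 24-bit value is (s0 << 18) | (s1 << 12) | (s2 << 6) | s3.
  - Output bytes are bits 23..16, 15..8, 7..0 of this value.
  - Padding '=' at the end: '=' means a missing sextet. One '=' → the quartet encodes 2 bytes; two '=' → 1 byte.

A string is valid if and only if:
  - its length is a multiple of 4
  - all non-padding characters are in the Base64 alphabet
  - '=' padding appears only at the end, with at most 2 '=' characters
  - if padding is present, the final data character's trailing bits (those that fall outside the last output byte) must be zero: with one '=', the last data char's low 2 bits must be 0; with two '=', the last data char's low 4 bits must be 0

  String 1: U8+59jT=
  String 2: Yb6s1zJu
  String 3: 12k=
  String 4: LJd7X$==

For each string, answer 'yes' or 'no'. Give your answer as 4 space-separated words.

Answer: no yes yes no

Derivation:
String 1: 'U8+59jT=' → invalid (bad trailing bits)
String 2: 'Yb6s1zJu' → valid
String 3: '12k=' → valid
String 4: 'LJd7X$==' → invalid (bad char(s): ['$'])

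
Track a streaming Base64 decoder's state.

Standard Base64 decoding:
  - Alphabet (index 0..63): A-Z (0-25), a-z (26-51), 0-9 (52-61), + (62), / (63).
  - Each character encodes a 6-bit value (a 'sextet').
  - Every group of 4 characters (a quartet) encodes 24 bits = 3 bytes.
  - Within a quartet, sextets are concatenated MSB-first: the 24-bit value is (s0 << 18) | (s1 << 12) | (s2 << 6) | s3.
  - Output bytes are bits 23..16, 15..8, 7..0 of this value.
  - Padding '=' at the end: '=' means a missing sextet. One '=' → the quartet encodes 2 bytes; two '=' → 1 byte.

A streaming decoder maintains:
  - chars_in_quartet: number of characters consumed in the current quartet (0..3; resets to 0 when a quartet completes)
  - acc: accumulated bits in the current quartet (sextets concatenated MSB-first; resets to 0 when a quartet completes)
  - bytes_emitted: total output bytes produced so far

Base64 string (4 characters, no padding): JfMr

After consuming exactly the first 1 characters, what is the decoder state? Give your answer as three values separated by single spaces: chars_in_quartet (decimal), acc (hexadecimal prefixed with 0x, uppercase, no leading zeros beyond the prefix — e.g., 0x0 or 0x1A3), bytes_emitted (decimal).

Answer: 1 0x9 0

Derivation:
After char 0 ('J'=9): chars_in_quartet=1 acc=0x9 bytes_emitted=0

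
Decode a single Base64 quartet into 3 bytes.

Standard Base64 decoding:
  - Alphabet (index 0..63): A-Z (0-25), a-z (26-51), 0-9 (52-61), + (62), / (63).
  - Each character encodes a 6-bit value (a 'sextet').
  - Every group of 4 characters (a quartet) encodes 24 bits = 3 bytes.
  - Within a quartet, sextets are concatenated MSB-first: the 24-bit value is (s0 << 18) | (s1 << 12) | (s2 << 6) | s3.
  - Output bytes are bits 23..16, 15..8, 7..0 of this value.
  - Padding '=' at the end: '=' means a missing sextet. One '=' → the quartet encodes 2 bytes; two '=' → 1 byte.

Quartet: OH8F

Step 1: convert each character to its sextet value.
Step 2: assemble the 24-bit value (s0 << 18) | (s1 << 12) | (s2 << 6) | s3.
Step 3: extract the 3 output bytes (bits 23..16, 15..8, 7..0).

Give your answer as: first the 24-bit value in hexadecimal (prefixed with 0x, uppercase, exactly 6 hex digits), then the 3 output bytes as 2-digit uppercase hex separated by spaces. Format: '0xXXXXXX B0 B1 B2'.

Sextets: O=14, H=7, 8=60, F=5
24-bit: (14<<18) | (7<<12) | (60<<6) | 5
      = 0x380000 | 0x007000 | 0x000F00 | 0x000005
      = 0x387F05
Bytes: (v>>16)&0xFF=38, (v>>8)&0xFF=7F, v&0xFF=05

Answer: 0x387F05 38 7F 05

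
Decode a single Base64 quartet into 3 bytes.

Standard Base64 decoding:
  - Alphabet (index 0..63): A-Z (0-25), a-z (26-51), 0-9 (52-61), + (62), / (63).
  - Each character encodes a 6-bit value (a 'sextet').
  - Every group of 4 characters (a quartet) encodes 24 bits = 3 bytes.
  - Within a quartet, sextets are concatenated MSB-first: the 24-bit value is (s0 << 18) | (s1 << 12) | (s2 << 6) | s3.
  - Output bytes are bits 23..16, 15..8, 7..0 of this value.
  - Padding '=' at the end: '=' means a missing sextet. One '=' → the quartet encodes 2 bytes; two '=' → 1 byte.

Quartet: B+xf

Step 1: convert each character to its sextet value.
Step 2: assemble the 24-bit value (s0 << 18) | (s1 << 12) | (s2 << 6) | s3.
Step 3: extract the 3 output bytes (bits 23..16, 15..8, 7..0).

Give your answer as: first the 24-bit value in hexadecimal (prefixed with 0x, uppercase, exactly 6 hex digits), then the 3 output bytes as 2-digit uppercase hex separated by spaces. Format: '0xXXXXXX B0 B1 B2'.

Sextets: B=1, +=62, x=49, f=31
24-bit: (1<<18) | (62<<12) | (49<<6) | 31
      = 0x040000 | 0x03E000 | 0x000C40 | 0x00001F
      = 0x07EC5F
Bytes: (v>>16)&0xFF=07, (v>>8)&0xFF=EC, v&0xFF=5F

Answer: 0x07EC5F 07 EC 5F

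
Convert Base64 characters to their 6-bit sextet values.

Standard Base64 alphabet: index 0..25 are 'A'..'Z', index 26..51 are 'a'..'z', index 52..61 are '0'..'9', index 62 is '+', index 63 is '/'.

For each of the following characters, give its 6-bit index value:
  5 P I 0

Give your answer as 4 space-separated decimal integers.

'5': 0..9 range, 52 + ord('5') − ord('0') = 57
'P': A..Z range, ord('P') − ord('A') = 15
'I': A..Z range, ord('I') − ord('A') = 8
'0': 0..9 range, 52 + ord('0') − ord('0') = 52

Answer: 57 15 8 52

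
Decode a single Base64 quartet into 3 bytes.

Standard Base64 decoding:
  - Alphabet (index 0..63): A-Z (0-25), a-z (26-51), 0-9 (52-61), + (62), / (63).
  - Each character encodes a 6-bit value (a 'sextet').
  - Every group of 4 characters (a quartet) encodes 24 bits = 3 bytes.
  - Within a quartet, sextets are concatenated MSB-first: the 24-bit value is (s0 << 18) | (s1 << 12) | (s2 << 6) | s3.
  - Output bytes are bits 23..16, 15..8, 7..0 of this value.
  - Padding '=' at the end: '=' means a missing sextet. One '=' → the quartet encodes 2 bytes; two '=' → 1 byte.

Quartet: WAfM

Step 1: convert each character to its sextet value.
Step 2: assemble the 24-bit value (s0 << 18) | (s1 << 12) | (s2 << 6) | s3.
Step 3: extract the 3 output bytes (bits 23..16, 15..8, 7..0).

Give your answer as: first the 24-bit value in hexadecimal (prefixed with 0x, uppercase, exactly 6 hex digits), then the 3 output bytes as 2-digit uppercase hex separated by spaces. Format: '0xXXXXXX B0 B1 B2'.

Sextets: W=22, A=0, f=31, M=12
24-bit: (22<<18) | (0<<12) | (31<<6) | 12
      = 0x580000 | 0x000000 | 0x0007C0 | 0x00000C
      = 0x5807CC
Bytes: (v>>16)&0xFF=58, (v>>8)&0xFF=07, v&0xFF=CC

Answer: 0x5807CC 58 07 CC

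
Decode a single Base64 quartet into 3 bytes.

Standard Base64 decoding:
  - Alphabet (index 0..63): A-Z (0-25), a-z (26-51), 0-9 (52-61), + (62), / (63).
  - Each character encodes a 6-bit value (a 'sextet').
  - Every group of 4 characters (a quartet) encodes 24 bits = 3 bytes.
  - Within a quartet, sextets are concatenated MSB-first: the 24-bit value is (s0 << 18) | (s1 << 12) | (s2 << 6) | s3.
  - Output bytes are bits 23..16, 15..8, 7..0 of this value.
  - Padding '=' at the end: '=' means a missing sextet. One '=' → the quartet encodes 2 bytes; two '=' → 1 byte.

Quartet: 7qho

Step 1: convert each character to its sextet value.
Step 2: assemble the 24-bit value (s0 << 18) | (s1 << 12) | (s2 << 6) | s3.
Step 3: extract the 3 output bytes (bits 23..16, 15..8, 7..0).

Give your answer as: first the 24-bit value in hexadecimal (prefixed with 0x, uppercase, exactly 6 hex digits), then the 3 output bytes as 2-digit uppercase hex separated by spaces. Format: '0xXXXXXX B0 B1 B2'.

Answer: 0xEEA868 EE A8 68

Derivation:
Sextets: 7=59, q=42, h=33, o=40
24-bit: (59<<18) | (42<<12) | (33<<6) | 40
      = 0xEC0000 | 0x02A000 | 0x000840 | 0x000028
      = 0xEEA868
Bytes: (v>>16)&0xFF=EE, (v>>8)&0xFF=A8, v&0xFF=68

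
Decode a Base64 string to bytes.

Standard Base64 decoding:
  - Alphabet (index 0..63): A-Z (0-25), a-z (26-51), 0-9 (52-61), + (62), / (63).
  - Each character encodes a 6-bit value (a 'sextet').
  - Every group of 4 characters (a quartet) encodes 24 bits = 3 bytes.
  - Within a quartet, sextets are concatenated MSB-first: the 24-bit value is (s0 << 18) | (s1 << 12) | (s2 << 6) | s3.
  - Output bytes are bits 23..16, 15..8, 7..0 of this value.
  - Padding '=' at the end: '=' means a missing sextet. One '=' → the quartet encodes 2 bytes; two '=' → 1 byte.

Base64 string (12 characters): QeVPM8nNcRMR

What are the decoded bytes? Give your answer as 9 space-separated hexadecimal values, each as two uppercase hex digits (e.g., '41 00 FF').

After char 0 ('Q'=16): chars_in_quartet=1 acc=0x10 bytes_emitted=0
After char 1 ('e'=30): chars_in_quartet=2 acc=0x41E bytes_emitted=0
After char 2 ('V'=21): chars_in_quartet=3 acc=0x10795 bytes_emitted=0
After char 3 ('P'=15): chars_in_quartet=4 acc=0x41E54F -> emit 41 E5 4F, reset; bytes_emitted=3
After char 4 ('M'=12): chars_in_quartet=1 acc=0xC bytes_emitted=3
After char 5 ('8'=60): chars_in_quartet=2 acc=0x33C bytes_emitted=3
After char 6 ('n'=39): chars_in_quartet=3 acc=0xCF27 bytes_emitted=3
After char 7 ('N'=13): chars_in_quartet=4 acc=0x33C9CD -> emit 33 C9 CD, reset; bytes_emitted=6
After char 8 ('c'=28): chars_in_quartet=1 acc=0x1C bytes_emitted=6
After char 9 ('R'=17): chars_in_quartet=2 acc=0x711 bytes_emitted=6
After char 10 ('M'=12): chars_in_quartet=3 acc=0x1C44C bytes_emitted=6
After char 11 ('R'=17): chars_in_quartet=4 acc=0x711311 -> emit 71 13 11, reset; bytes_emitted=9

Answer: 41 E5 4F 33 C9 CD 71 13 11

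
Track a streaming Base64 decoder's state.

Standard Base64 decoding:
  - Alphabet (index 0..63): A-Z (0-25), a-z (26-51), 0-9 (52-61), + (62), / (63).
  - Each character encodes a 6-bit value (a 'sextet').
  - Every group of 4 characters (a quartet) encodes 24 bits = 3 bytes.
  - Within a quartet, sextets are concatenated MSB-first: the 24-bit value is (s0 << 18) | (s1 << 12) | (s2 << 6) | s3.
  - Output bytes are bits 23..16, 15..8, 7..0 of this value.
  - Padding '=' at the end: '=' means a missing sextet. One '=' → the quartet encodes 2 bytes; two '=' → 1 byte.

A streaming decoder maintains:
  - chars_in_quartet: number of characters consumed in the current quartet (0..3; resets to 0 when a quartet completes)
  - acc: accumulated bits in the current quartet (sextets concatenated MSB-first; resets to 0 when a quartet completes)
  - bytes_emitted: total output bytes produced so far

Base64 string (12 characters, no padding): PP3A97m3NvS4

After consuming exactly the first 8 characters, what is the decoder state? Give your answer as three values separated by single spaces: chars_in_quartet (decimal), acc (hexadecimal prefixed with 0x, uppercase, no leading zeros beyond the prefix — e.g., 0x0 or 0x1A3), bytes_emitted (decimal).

After char 0 ('P'=15): chars_in_quartet=1 acc=0xF bytes_emitted=0
After char 1 ('P'=15): chars_in_quartet=2 acc=0x3CF bytes_emitted=0
After char 2 ('3'=55): chars_in_quartet=3 acc=0xF3F7 bytes_emitted=0
After char 3 ('A'=0): chars_in_quartet=4 acc=0x3CFDC0 -> emit 3C FD C0, reset; bytes_emitted=3
After char 4 ('9'=61): chars_in_quartet=1 acc=0x3D bytes_emitted=3
After char 5 ('7'=59): chars_in_quartet=2 acc=0xF7B bytes_emitted=3
After char 6 ('m'=38): chars_in_quartet=3 acc=0x3DEE6 bytes_emitted=3
After char 7 ('3'=55): chars_in_quartet=4 acc=0xF7B9B7 -> emit F7 B9 B7, reset; bytes_emitted=6

Answer: 0 0x0 6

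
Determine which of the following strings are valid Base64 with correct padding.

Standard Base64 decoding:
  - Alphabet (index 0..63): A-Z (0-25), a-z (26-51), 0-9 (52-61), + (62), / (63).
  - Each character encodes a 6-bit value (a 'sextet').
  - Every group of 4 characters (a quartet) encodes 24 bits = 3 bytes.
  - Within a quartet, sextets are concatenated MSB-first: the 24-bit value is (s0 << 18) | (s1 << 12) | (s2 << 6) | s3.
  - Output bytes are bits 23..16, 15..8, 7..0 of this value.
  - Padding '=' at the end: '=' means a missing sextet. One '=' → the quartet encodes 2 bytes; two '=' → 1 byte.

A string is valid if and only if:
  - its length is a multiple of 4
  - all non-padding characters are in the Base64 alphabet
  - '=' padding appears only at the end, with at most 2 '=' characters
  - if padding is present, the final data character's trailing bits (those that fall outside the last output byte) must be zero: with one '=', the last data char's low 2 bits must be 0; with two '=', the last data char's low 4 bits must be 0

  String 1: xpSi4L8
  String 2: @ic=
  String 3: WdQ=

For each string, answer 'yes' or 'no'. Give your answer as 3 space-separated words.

Answer: no no yes

Derivation:
String 1: 'xpSi4L8' → invalid (len=7 not mult of 4)
String 2: '@ic=' → invalid (bad char(s): ['@'])
String 3: 'WdQ=' → valid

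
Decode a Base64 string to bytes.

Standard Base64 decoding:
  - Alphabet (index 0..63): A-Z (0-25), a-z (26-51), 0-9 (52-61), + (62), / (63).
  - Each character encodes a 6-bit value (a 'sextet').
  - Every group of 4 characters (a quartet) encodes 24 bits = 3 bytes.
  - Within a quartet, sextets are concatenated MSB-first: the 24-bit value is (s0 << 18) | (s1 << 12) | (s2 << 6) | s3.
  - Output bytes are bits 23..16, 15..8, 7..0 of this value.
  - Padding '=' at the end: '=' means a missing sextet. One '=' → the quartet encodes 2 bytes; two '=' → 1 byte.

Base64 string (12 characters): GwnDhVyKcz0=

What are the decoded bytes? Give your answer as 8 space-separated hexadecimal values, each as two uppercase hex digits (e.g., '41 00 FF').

Answer: 1B 09 C3 85 5C 8A 73 3D

Derivation:
After char 0 ('G'=6): chars_in_quartet=1 acc=0x6 bytes_emitted=0
After char 1 ('w'=48): chars_in_quartet=2 acc=0x1B0 bytes_emitted=0
After char 2 ('n'=39): chars_in_quartet=3 acc=0x6C27 bytes_emitted=0
After char 3 ('D'=3): chars_in_quartet=4 acc=0x1B09C3 -> emit 1B 09 C3, reset; bytes_emitted=3
After char 4 ('h'=33): chars_in_quartet=1 acc=0x21 bytes_emitted=3
After char 5 ('V'=21): chars_in_quartet=2 acc=0x855 bytes_emitted=3
After char 6 ('y'=50): chars_in_quartet=3 acc=0x21572 bytes_emitted=3
After char 7 ('K'=10): chars_in_quartet=4 acc=0x855C8A -> emit 85 5C 8A, reset; bytes_emitted=6
After char 8 ('c'=28): chars_in_quartet=1 acc=0x1C bytes_emitted=6
After char 9 ('z'=51): chars_in_quartet=2 acc=0x733 bytes_emitted=6
After char 10 ('0'=52): chars_in_quartet=3 acc=0x1CCF4 bytes_emitted=6
Padding '=': partial quartet acc=0x1CCF4 -> emit 73 3D; bytes_emitted=8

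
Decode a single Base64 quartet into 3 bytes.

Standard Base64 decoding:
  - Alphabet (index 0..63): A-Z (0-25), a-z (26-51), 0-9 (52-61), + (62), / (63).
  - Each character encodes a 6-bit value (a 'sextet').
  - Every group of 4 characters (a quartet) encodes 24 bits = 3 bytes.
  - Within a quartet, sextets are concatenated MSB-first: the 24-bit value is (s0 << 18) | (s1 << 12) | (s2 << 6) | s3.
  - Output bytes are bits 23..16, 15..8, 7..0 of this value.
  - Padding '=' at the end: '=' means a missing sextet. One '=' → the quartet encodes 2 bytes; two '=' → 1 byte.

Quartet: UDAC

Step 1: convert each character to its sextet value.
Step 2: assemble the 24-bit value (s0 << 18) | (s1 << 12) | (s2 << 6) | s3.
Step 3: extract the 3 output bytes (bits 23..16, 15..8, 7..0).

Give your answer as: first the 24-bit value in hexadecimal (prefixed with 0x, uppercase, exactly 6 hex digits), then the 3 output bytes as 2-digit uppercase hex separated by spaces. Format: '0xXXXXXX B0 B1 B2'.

Sextets: U=20, D=3, A=0, C=2
24-bit: (20<<18) | (3<<12) | (0<<6) | 2
      = 0x500000 | 0x003000 | 0x000000 | 0x000002
      = 0x503002
Bytes: (v>>16)&0xFF=50, (v>>8)&0xFF=30, v&0xFF=02

Answer: 0x503002 50 30 02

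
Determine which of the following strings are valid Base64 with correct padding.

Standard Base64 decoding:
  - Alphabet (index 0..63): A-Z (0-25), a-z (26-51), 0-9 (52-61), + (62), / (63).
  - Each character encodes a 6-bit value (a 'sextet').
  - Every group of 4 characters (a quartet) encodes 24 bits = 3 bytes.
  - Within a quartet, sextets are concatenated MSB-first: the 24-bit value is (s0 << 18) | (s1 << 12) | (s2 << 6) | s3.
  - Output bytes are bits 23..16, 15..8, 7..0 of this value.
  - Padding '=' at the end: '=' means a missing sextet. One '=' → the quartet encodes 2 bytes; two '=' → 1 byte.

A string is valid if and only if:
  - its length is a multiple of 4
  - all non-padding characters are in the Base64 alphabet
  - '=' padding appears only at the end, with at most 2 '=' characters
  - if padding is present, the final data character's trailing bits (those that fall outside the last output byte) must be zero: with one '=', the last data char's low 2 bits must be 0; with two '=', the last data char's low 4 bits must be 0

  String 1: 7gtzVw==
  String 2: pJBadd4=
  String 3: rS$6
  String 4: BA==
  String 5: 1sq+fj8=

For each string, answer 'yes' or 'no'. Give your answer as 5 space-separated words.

String 1: '7gtzVw==' → valid
String 2: 'pJBadd4=' → valid
String 3: 'rS$6' → invalid (bad char(s): ['$'])
String 4: 'BA==' → valid
String 5: '1sq+fj8=' → valid

Answer: yes yes no yes yes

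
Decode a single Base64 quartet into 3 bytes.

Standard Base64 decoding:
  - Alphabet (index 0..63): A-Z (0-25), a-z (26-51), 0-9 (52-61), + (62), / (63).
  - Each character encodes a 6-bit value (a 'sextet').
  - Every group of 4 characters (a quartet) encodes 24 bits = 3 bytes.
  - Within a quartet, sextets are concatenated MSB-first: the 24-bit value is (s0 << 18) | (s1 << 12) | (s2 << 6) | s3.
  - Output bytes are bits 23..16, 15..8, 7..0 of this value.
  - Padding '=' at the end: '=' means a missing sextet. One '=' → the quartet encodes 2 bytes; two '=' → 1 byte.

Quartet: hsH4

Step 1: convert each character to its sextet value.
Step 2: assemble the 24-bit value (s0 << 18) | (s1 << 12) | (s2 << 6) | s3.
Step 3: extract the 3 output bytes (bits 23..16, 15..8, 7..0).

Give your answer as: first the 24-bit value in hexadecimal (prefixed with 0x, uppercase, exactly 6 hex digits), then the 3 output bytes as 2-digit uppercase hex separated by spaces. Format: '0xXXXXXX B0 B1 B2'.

Sextets: h=33, s=44, H=7, 4=56
24-bit: (33<<18) | (44<<12) | (7<<6) | 56
      = 0x840000 | 0x02C000 | 0x0001C0 | 0x000038
      = 0x86C1F8
Bytes: (v>>16)&0xFF=86, (v>>8)&0xFF=C1, v&0xFF=F8

Answer: 0x86C1F8 86 C1 F8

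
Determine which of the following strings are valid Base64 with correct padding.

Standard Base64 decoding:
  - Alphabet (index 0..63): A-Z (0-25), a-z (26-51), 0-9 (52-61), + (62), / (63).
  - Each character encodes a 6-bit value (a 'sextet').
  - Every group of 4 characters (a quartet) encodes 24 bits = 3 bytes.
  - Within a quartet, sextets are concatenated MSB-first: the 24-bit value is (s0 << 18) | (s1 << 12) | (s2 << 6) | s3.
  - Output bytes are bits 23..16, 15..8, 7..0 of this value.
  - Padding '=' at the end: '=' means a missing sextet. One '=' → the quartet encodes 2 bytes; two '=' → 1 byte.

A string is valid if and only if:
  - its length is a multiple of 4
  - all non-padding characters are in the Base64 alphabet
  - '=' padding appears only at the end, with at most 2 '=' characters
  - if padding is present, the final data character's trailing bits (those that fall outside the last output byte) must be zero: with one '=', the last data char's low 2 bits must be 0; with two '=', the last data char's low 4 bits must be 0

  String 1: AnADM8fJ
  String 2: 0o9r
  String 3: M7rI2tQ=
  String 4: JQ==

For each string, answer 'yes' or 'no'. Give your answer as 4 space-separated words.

Answer: yes yes yes yes

Derivation:
String 1: 'AnADM8fJ' → valid
String 2: '0o9r' → valid
String 3: 'M7rI2tQ=' → valid
String 4: 'JQ==' → valid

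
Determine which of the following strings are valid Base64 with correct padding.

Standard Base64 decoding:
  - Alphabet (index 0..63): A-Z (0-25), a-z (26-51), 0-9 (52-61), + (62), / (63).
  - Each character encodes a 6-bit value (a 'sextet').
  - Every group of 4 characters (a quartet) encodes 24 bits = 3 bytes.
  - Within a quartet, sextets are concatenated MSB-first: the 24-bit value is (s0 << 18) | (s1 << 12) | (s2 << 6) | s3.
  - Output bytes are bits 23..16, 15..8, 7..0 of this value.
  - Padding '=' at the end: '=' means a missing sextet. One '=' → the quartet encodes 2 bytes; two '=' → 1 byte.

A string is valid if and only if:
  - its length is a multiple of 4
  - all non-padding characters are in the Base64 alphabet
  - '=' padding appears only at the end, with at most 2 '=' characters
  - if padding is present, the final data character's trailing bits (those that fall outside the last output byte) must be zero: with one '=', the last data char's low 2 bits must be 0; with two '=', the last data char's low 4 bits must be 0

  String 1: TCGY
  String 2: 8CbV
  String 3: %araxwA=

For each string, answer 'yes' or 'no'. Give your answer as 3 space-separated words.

String 1: 'TCGY' → valid
String 2: '8CbV' → valid
String 3: '%araxwA=' → invalid (bad char(s): ['%'])

Answer: yes yes no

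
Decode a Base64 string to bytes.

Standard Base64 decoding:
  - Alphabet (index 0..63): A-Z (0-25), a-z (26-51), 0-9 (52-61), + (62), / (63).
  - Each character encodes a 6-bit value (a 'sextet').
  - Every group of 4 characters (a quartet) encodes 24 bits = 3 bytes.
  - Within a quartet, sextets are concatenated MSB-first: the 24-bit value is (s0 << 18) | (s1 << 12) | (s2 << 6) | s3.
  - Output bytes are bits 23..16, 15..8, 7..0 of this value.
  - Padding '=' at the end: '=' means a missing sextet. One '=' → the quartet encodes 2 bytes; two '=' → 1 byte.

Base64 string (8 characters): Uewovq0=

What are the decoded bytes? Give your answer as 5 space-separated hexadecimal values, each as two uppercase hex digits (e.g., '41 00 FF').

After char 0 ('U'=20): chars_in_quartet=1 acc=0x14 bytes_emitted=0
After char 1 ('e'=30): chars_in_quartet=2 acc=0x51E bytes_emitted=0
After char 2 ('w'=48): chars_in_quartet=3 acc=0x147B0 bytes_emitted=0
After char 3 ('o'=40): chars_in_quartet=4 acc=0x51EC28 -> emit 51 EC 28, reset; bytes_emitted=3
After char 4 ('v'=47): chars_in_quartet=1 acc=0x2F bytes_emitted=3
After char 5 ('q'=42): chars_in_quartet=2 acc=0xBEA bytes_emitted=3
After char 6 ('0'=52): chars_in_quartet=3 acc=0x2FAB4 bytes_emitted=3
Padding '=': partial quartet acc=0x2FAB4 -> emit BE AD; bytes_emitted=5

Answer: 51 EC 28 BE AD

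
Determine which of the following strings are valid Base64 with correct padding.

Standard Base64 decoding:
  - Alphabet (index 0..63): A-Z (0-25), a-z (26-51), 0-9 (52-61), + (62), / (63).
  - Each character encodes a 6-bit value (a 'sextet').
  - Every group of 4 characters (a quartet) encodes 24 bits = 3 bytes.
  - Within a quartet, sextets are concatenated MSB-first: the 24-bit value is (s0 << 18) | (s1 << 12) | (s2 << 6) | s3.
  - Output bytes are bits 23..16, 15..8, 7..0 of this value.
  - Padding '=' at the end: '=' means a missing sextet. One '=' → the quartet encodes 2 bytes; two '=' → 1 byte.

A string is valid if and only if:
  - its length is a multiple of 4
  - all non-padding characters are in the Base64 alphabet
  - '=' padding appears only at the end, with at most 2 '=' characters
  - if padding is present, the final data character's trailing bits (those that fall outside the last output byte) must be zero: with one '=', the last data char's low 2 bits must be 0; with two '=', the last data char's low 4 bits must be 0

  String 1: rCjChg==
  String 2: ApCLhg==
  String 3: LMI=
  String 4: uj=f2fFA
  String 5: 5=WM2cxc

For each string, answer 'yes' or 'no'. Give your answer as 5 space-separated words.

String 1: 'rCjChg==' → valid
String 2: 'ApCLhg==' → valid
String 3: 'LMI=' → valid
String 4: 'uj=f2fFA' → invalid (bad char(s): ['=']; '=' in middle)
String 5: '5=WM2cxc' → invalid (bad char(s): ['=']; '=' in middle)

Answer: yes yes yes no no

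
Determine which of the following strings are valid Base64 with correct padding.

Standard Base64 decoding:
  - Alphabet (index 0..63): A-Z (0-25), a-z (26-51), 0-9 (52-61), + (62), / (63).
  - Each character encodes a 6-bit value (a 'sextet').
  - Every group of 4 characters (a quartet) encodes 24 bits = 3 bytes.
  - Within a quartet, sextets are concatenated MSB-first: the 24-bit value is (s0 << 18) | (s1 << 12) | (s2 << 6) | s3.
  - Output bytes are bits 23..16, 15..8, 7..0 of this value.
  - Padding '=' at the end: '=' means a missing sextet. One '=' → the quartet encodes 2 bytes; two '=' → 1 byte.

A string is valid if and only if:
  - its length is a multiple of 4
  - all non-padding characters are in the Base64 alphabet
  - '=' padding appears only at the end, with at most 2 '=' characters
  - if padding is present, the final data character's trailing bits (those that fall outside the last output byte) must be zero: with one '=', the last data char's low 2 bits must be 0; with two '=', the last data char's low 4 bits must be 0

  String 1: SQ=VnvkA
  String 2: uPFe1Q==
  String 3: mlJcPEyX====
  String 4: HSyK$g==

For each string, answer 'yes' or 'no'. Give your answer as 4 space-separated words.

Answer: no yes no no

Derivation:
String 1: 'SQ=VnvkA' → invalid (bad char(s): ['=']; '=' in middle)
String 2: 'uPFe1Q==' → valid
String 3: 'mlJcPEyX====' → invalid (4 pad chars (max 2))
String 4: 'HSyK$g==' → invalid (bad char(s): ['$'])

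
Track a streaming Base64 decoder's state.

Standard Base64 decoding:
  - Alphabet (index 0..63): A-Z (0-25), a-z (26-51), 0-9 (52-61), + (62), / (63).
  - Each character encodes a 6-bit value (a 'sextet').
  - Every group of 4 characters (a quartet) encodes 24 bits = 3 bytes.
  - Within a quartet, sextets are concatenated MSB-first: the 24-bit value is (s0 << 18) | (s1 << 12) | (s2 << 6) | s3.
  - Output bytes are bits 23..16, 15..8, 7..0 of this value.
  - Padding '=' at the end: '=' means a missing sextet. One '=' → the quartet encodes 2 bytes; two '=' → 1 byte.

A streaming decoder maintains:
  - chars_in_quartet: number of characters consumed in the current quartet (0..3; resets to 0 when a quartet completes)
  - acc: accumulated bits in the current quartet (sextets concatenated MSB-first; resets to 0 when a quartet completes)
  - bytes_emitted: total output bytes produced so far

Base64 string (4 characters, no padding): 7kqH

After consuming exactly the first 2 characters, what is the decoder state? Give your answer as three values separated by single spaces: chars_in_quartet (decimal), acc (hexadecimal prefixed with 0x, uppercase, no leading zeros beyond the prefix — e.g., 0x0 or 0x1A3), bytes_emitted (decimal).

Answer: 2 0xEE4 0

Derivation:
After char 0 ('7'=59): chars_in_quartet=1 acc=0x3B bytes_emitted=0
After char 1 ('k'=36): chars_in_quartet=2 acc=0xEE4 bytes_emitted=0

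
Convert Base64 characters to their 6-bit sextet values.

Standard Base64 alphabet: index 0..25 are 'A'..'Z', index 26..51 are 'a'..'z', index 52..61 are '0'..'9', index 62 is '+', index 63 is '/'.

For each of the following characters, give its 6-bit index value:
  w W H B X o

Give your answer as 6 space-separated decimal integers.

'w': a..z range, 26 + ord('w') − ord('a') = 48
'W': A..Z range, ord('W') − ord('A') = 22
'H': A..Z range, ord('H') − ord('A') = 7
'B': A..Z range, ord('B') − ord('A') = 1
'X': A..Z range, ord('X') − ord('A') = 23
'o': a..z range, 26 + ord('o') − ord('a') = 40

Answer: 48 22 7 1 23 40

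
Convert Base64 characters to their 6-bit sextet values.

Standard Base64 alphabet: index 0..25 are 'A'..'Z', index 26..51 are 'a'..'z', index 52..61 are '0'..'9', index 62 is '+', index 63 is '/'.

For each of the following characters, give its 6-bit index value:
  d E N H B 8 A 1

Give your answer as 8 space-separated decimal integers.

Answer: 29 4 13 7 1 60 0 53

Derivation:
'd': a..z range, 26 + ord('d') − ord('a') = 29
'E': A..Z range, ord('E') − ord('A') = 4
'N': A..Z range, ord('N') − ord('A') = 13
'H': A..Z range, ord('H') − ord('A') = 7
'B': A..Z range, ord('B') − ord('A') = 1
'8': 0..9 range, 52 + ord('8') − ord('0') = 60
'A': A..Z range, ord('A') − ord('A') = 0
'1': 0..9 range, 52 + ord('1') − ord('0') = 53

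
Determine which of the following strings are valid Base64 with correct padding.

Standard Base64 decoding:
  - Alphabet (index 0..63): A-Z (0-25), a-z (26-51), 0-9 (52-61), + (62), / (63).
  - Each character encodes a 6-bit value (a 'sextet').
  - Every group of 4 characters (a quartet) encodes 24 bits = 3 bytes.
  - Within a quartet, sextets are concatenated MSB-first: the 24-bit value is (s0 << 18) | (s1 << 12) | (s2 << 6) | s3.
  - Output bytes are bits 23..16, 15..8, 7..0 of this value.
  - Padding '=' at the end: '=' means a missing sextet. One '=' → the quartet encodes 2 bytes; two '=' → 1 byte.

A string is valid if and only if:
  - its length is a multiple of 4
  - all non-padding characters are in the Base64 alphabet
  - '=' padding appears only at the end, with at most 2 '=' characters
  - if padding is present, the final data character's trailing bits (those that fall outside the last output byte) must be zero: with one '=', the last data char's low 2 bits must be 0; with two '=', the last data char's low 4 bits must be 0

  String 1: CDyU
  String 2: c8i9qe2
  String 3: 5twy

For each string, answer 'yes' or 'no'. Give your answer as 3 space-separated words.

String 1: 'CDyU' → valid
String 2: 'c8i9qe2' → invalid (len=7 not mult of 4)
String 3: '5twy' → valid

Answer: yes no yes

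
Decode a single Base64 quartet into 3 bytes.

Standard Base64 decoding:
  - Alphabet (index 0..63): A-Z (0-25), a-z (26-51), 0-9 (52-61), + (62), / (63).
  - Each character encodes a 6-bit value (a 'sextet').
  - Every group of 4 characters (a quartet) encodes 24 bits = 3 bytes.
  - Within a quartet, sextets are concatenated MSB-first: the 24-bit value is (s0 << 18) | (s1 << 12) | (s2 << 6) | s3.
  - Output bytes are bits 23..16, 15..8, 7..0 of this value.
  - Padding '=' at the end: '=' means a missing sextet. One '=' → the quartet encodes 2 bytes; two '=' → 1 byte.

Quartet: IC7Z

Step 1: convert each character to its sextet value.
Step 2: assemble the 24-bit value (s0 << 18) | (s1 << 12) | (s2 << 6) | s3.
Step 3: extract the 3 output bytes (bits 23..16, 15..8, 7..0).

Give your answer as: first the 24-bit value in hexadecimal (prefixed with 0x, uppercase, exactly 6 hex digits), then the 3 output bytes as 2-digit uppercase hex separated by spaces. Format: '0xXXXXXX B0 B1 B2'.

Answer: 0x202ED9 20 2E D9

Derivation:
Sextets: I=8, C=2, 7=59, Z=25
24-bit: (8<<18) | (2<<12) | (59<<6) | 25
      = 0x200000 | 0x002000 | 0x000EC0 | 0x000019
      = 0x202ED9
Bytes: (v>>16)&0xFF=20, (v>>8)&0xFF=2E, v&0xFF=D9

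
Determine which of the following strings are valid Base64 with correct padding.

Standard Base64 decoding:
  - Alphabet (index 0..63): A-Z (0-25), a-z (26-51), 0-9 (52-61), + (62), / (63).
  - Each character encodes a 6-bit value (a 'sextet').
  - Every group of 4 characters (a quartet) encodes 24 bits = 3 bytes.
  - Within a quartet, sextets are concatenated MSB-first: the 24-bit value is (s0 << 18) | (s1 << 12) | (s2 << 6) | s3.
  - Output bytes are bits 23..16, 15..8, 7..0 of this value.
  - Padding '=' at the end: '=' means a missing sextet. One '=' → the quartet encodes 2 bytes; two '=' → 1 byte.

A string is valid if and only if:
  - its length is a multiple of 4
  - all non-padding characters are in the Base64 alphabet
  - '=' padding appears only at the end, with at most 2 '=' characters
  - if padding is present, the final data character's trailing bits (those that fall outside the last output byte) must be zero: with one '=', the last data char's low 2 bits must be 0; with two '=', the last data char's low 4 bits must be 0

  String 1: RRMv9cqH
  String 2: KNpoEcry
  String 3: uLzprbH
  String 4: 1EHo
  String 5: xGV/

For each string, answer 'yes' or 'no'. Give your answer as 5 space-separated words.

String 1: 'RRMv9cqH' → valid
String 2: 'KNpoEcry' → valid
String 3: 'uLzprbH' → invalid (len=7 not mult of 4)
String 4: '1EHo' → valid
String 5: 'xGV/' → valid

Answer: yes yes no yes yes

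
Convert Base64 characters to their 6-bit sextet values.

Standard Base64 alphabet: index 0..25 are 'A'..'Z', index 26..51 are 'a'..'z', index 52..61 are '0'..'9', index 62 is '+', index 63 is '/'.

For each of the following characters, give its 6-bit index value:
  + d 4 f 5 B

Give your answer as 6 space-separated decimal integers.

Answer: 62 29 56 31 57 1

Derivation:
'+': index 62
'd': a..z range, 26 + ord('d') − ord('a') = 29
'4': 0..9 range, 52 + ord('4') − ord('0') = 56
'f': a..z range, 26 + ord('f') − ord('a') = 31
'5': 0..9 range, 52 + ord('5') − ord('0') = 57
'B': A..Z range, ord('B') − ord('A') = 1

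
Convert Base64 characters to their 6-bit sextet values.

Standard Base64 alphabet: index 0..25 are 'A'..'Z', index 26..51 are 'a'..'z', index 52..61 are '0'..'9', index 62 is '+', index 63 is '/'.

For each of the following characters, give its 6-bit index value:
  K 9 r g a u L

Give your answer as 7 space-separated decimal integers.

'K': A..Z range, ord('K') − ord('A') = 10
'9': 0..9 range, 52 + ord('9') − ord('0') = 61
'r': a..z range, 26 + ord('r') − ord('a') = 43
'g': a..z range, 26 + ord('g') − ord('a') = 32
'a': a..z range, 26 + ord('a') − ord('a') = 26
'u': a..z range, 26 + ord('u') − ord('a') = 46
'L': A..Z range, ord('L') − ord('A') = 11

Answer: 10 61 43 32 26 46 11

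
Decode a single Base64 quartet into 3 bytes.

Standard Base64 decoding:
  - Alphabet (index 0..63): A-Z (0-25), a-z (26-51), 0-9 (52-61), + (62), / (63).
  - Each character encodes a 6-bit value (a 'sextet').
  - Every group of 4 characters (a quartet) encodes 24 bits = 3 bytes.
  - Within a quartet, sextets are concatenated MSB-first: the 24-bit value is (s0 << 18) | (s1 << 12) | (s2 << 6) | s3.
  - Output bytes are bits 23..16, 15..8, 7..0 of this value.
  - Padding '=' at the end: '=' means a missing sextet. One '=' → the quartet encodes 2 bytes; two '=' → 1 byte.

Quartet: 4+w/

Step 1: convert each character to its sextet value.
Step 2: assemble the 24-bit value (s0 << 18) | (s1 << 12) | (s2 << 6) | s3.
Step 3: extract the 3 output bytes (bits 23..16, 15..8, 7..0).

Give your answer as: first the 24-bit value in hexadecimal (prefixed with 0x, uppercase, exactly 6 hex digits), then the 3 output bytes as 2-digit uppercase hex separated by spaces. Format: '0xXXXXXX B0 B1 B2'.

Sextets: 4=56, +=62, w=48, /=63
24-bit: (56<<18) | (62<<12) | (48<<6) | 63
      = 0xE00000 | 0x03E000 | 0x000C00 | 0x00003F
      = 0xE3EC3F
Bytes: (v>>16)&0xFF=E3, (v>>8)&0xFF=EC, v&0xFF=3F

Answer: 0xE3EC3F E3 EC 3F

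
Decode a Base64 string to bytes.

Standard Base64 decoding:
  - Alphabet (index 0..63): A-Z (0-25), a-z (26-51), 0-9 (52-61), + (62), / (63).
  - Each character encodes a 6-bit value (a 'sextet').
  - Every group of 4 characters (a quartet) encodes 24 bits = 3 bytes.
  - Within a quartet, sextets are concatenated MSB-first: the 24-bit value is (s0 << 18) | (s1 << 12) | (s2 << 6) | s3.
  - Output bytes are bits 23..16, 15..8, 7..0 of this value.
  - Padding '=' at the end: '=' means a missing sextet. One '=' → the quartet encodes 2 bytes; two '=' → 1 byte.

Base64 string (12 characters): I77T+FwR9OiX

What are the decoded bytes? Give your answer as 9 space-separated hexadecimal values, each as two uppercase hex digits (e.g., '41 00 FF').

After char 0 ('I'=8): chars_in_quartet=1 acc=0x8 bytes_emitted=0
After char 1 ('7'=59): chars_in_quartet=2 acc=0x23B bytes_emitted=0
After char 2 ('7'=59): chars_in_quartet=3 acc=0x8EFB bytes_emitted=0
After char 3 ('T'=19): chars_in_quartet=4 acc=0x23BED3 -> emit 23 BE D3, reset; bytes_emitted=3
After char 4 ('+'=62): chars_in_quartet=1 acc=0x3E bytes_emitted=3
After char 5 ('F'=5): chars_in_quartet=2 acc=0xF85 bytes_emitted=3
After char 6 ('w'=48): chars_in_quartet=3 acc=0x3E170 bytes_emitted=3
After char 7 ('R'=17): chars_in_quartet=4 acc=0xF85C11 -> emit F8 5C 11, reset; bytes_emitted=6
After char 8 ('9'=61): chars_in_quartet=1 acc=0x3D bytes_emitted=6
After char 9 ('O'=14): chars_in_quartet=2 acc=0xF4E bytes_emitted=6
After char 10 ('i'=34): chars_in_quartet=3 acc=0x3D3A2 bytes_emitted=6
After char 11 ('X'=23): chars_in_quartet=4 acc=0xF4E897 -> emit F4 E8 97, reset; bytes_emitted=9

Answer: 23 BE D3 F8 5C 11 F4 E8 97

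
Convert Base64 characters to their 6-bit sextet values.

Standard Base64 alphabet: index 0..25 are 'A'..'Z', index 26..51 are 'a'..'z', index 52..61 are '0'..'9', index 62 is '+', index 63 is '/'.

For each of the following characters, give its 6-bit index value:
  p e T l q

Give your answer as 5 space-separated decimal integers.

'p': a..z range, 26 + ord('p') − ord('a') = 41
'e': a..z range, 26 + ord('e') − ord('a') = 30
'T': A..Z range, ord('T') − ord('A') = 19
'l': a..z range, 26 + ord('l') − ord('a') = 37
'q': a..z range, 26 + ord('q') − ord('a') = 42

Answer: 41 30 19 37 42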